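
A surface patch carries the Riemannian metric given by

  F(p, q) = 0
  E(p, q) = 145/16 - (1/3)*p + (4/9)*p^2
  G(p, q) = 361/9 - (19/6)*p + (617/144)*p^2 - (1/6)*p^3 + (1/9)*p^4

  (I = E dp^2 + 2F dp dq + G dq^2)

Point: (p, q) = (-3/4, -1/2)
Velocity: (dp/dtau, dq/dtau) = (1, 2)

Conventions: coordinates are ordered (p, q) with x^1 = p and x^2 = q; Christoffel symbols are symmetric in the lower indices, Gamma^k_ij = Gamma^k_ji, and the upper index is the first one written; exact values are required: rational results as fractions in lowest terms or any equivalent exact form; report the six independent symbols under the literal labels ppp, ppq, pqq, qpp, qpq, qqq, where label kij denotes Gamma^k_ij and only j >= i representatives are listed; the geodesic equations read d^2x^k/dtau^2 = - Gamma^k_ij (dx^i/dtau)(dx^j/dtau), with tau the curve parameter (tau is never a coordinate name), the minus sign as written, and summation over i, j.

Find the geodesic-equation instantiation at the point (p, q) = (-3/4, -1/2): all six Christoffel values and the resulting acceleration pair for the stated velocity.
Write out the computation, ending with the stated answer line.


E = 153/16, F = 0, G = 25921/576 at the point
E_p = -1, E_q = 0, F_p = 0, F_q = 0, G_p = -161/16, G_q = 0
EG - F^2 = 440657/1024;  g^inv = (1024/440657) * [[25921/576, 0], [0, 153/16]]
first-kind symbols [ij,l] = (1/2)(d_i g_jl + d_j g_il - d_l g_ij): [pp,p] = E_p/2 = -1/2, [pp,q] = F_p - E_q/2 = 0, [pq,p] = E_q/2 = 0, [pq,q] = G_p/2 = -161/32, [qq,p] = F_q - G_p/2 = 161/32, [qq,q] = G_q/2 = 0
Gamma^p_ij = (G*[ij,p] - F*[ij,q])/(EG - F^2), Gamma^q_ij = (E*[ij,q] - F*[ij,p])/(EG - F^2)
Gamma_ppp = -8/153, Gamma_ppq = 0, Gamma_pqq = 161/306, Gamma_qpp = 0, Gamma_qpq = -18/161, Gamma_qqq = 0
d^2p/dtau^2 = -(Gamma_ppp*(1)^2 + 2*Gamma_ppq*(1)*(2) + Gamma_pqq*(2)^2) = -314/153
d^2q/dtau^2 = -(Gamma_qpp*(1)^2 + 2*Gamma_qpq*(1)*(2) + Gamma_qqq*(2)^2) = 72/161

Answer: Gamma_ppp = -8/153, Gamma_ppq = 0, Gamma_pqq = 161/306, Gamma_qpp = 0, Gamma_qpq = -18/161, Gamma_qqq = 0; accelerations (d^2p/dtau^2, d^2q/dtau^2) = (-314/153, 72/161)


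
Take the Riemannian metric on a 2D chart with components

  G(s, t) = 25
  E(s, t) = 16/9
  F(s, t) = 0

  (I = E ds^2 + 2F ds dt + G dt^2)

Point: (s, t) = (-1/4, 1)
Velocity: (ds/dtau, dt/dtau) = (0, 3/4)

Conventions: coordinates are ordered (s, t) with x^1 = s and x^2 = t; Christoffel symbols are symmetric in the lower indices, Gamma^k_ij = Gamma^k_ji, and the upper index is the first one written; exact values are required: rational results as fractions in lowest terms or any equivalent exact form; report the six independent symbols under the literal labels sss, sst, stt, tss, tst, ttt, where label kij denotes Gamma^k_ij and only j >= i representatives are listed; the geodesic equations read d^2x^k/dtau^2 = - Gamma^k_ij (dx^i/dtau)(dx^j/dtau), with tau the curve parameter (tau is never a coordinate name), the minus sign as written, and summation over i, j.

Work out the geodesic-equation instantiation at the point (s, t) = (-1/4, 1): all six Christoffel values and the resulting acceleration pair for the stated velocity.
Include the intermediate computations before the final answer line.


E = 16/9, F = 0, G = 25 at the point
E_s = 0, E_t = 0, F_s = 0, F_t = 0, G_s = 0, G_t = 0
EG - F^2 = 400/9;  g^inv = (9/400) * [[25, 0], [0, 16/9]]
first-kind symbols [ij,l] = (1/2)(d_i g_jl + d_j g_il - d_l g_ij): [ss,s] = E_s/2 = 0, [ss,t] = F_s - E_t/2 = 0, [st,s] = E_t/2 = 0, [st,t] = G_s/2 = 0, [tt,s] = F_t - G_s/2 = 0, [tt,t] = G_t/2 = 0
Gamma^s_ij = (G*[ij,s] - F*[ij,t])/(EG - F^2), Gamma^t_ij = (E*[ij,t] - F*[ij,s])/(EG - F^2)
Gamma_sss = 0, Gamma_sst = 0, Gamma_stt = 0, Gamma_tss = 0, Gamma_tst = 0, Gamma_ttt = 0
d^2s/dtau^2 = -(Gamma_sss*(0)^2 + 2*Gamma_sst*(0)*(3/4) + Gamma_stt*(3/4)^2) = 0
d^2t/dtau^2 = -(Gamma_tss*(0)^2 + 2*Gamma_tst*(0)*(3/4) + Gamma_ttt*(3/4)^2) = 0

Answer: Gamma_sss = 0, Gamma_sst = 0, Gamma_stt = 0, Gamma_tss = 0, Gamma_tst = 0, Gamma_ttt = 0; accelerations (d^2s/dtau^2, d^2t/dtau^2) = (0, 0)


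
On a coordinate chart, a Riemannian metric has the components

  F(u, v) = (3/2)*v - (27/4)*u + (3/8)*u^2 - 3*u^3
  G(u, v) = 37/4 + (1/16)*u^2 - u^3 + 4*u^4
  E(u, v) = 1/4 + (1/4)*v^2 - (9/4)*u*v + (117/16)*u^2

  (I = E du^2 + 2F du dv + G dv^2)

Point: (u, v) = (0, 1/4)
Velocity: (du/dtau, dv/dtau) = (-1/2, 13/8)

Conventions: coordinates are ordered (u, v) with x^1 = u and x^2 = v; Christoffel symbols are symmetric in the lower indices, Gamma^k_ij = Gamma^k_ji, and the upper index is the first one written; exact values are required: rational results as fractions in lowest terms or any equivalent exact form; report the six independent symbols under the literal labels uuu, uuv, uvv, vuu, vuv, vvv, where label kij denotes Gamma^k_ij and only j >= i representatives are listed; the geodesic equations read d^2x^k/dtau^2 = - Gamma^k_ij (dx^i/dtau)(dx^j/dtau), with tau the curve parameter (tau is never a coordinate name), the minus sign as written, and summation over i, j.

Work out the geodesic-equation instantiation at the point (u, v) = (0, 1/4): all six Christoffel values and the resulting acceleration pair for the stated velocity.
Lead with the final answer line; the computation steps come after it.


Answer: Gamma_uuu = -12/593, Gamma_uuv = 148/593, Gamma_uvv = 3552/593, Gamma_vuu = -1745/2372, Gamma_vuv = -6/593, Gamma_vvv = -144/593; accelerations (d^2u/dtau^2, d^2v/dtau^2) = (-9136/593, 7673/9488)

E = 17/64, F = 3/8, G = 37/4 at the point
E_u = -9/16, E_v = 1/8, F_u = -27/4, F_v = 3/2, G_u = 0, G_v = 0
EG - F^2 = 593/256;  g^inv = (256/593) * [[37/4, -3/8], [-3/8, 17/64]]
first-kind symbols [ij,l] = (1/2)(d_i g_jl + d_j g_il - d_l g_ij): [uu,u] = E_u/2 = -9/32, [uu,v] = F_u - E_v/2 = -109/16, [uv,u] = E_v/2 = 1/16, [uv,v] = G_u/2 = 0, [vv,u] = F_v - G_u/2 = 3/2, [vv,v] = G_v/2 = 0
Gamma^u_ij = (G*[ij,u] - F*[ij,v])/(EG - F^2), Gamma^v_ij = (E*[ij,v] - F*[ij,u])/(EG - F^2)
Gamma_uuu = -12/593, Gamma_uuv = 148/593, Gamma_uvv = 3552/593, Gamma_vuu = -1745/2372, Gamma_vuv = -6/593, Gamma_vvv = -144/593
d^2u/dtau^2 = -(Gamma_uuu*(-1/2)^2 + 2*Gamma_uuv*(-1/2)*(13/8) + Gamma_uvv*(13/8)^2) = -9136/593
d^2v/dtau^2 = -(Gamma_vuu*(-1/2)^2 + 2*Gamma_vuv*(-1/2)*(13/8) + Gamma_vvv*(13/8)^2) = 7673/9488


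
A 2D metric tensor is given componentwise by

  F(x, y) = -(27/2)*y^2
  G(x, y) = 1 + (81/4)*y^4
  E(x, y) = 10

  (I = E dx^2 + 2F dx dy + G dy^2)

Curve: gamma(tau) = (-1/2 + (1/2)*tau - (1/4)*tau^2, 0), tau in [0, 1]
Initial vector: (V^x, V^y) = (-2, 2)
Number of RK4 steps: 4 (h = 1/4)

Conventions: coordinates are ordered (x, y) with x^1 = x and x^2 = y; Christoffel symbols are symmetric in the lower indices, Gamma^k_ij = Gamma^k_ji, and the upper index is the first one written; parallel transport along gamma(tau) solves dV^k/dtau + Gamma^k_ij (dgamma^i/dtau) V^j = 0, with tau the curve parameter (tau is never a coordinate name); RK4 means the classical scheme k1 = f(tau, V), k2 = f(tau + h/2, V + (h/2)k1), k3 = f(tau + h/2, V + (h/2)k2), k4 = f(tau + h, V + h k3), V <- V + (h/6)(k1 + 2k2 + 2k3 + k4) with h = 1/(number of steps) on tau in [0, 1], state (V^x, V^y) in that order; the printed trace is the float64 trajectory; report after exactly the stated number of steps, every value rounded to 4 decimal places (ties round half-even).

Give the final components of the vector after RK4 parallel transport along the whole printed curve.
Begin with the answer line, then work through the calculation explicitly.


Answer: V^x = -2.0000, V^y = 2.0000

gamma'(tau) = (1/2 - (1/2)*tau, 0); f(tau, V)^k = -Gamma^k_ij(gamma(tau)) gamma'^i(tau) V^j; h = 1/4; intermediate values shown to 6 dp
curve data and Christoffel symbols at the stage parameters:
  tau = 0.000000: gamma = (-0.500000, 0.000000), gamma' = (0.500000, 0.000000); Gamma_xxx = 0.000000, Gamma_xxy = 0.000000, Gamma_xyy = 0.000000, Gamma_yxx = 0.000000, Gamma_yxy = 0.000000, Gamma_yyy = 0.000000
  tau = 0.125000: gamma = (-0.441406, 0.000000), gamma' = (0.437500, 0.000000); Gamma_xxx = 0.000000, Gamma_xxy = 0.000000, Gamma_xyy = 0.000000, Gamma_yxx = 0.000000, Gamma_yxy = 0.000000, Gamma_yyy = 0.000000
  tau = 0.250000: gamma = (-0.390625, 0.000000), gamma' = (0.375000, 0.000000); Gamma_xxx = 0.000000, Gamma_xxy = 0.000000, Gamma_xyy = 0.000000, Gamma_yxx = 0.000000, Gamma_yxy = 0.000000, Gamma_yyy = 0.000000
  tau = 0.375000: gamma = (-0.347656, 0.000000), gamma' = (0.312500, 0.000000); Gamma_xxx = 0.000000, Gamma_xxy = 0.000000, Gamma_xyy = 0.000000, Gamma_yxx = 0.000000, Gamma_yxy = 0.000000, Gamma_yyy = 0.000000
  tau = 0.500000: gamma = (-0.312500, 0.000000), gamma' = (0.250000, 0.000000); Gamma_xxx = 0.000000, Gamma_xxy = 0.000000, Gamma_xyy = 0.000000, Gamma_yxx = 0.000000, Gamma_yxy = 0.000000, Gamma_yyy = 0.000000
  tau = 0.625000: gamma = (-0.285156, 0.000000), gamma' = (0.187500, 0.000000); Gamma_xxx = 0.000000, Gamma_xxy = 0.000000, Gamma_xyy = 0.000000, Gamma_yxx = 0.000000, Gamma_yxy = 0.000000, Gamma_yyy = 0.000000
  tau = 0.750000: gamma = (-0.265625, 0.000000), gamma' = (0.125000, 0.000000); Gamma_xxx = 0.000000, Gamma_xxy = 0.000000, Gamma_xyy = 0.000000, Gamma_yxx = 0.000000, Gamma_yxy = 0.000000, Gamma_yyy = 0.000000
  tau = 0.875000: gamma = (-0.253906, 0.000000), gamma' = (0.062500, 0.000000); Gamma_xxx = 0.000000, Gamma_xxy = 0.000000, Gamma_xyy = 0.000000, Gamma_yxx = 0.000000, Gamma_yxy = 0.000000, Gamma_yyy = 0.000000
  tau = 1.000000: gamma = (-0.250000, 0.000000), gamma' = (0.000000, 0.000000); Gamma_xxx = 0.000000, Gamma_xxy = 0.000000, Gamma_xyy = 0.000000, Gamma_yxx = 0.000000, Gamma_yxy = 0.000000, Gamma_yyy = 0.000000
step 0: V^x = -2.0000, V^y = 2.0000
step 1: k1 = (0.000000, 0.000000), k2 = (0.000000, 0.000000), k3 = (0.000000, 0.000000), k4 = (0.000000, 0.000000); V <- V + (h/6)(k1 + 2k2 + 2k3 + k4): V^x = -2.0000, V^y = 2.0000
step 2: k1 = (0.000000, 0.000000), k2 = (0.000000, 0.000000), k3 = (0.000000, 0.000000), k4 = (0.000000, 0.000000); V <- V + (h/6)(k1 + 2k2 + 2k3 + k4): V^x = -2.0000, V^y = 2.0000
step 3: k1 = (0.000000, 0.000000), k2 = (0.000000, 0.000000), k3 = (0.000000, 0.000000), k4 = (0.000000, 0.000000); V <- V + (h/6)(k1 + 2k2 + 2k3 + k4): V^x = -2.0000, V^y = 2.0000
step 4: k1 = (0.000000, 0.000000), k2 = (0.000000, 0.000000), k3 = (0.000000, 0.000000), k4 = (0.000000, 0.000000); V <- V + (h/6)(k1 + 2k2 + 2k3 + k4): V^x = -2.0000, V^y = 2.0000


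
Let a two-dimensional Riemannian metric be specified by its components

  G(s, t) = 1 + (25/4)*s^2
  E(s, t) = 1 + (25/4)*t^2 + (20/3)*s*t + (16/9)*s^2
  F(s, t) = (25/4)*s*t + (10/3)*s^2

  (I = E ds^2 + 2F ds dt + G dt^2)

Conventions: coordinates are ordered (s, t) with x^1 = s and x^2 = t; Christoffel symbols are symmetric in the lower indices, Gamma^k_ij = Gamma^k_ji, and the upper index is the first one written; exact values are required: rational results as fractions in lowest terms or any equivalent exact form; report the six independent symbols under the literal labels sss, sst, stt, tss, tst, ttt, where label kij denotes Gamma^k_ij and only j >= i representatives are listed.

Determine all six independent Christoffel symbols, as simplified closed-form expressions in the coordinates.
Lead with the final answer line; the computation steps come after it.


Answer: Gamma_sss = (64*s + 120*t)/(289*s^2 + 240*s*t + 225*t^2 + 36), Gamma_sst = (120*s + 225*t)/(289*s^2 + 240*s*t + 225*t^2 + 36), Gamma_stt = 0, Gamma_tss = 120*s/(289*s^2 + 240*s*t + 225*t^2 + 36), Gamma_tst = 225*s/(289*s^2 + 240*s*t + 225*t^2 + 36), Gamma_ttt = 0

E = 1 + (25/4)*t^2 + (20/3)*s*t + (16/9)*s^2; F = (25/4)*s*t + (10/3)*s^2; G = 1 + (25/4)*s^2
Gamma^k_ij = (1/2) g^{kl} (d_i g_jl + d_j g_il - d_l g_ij), with g^inv = (1/(EG-F^2)) [[G, -F], [-F, E]]
first partials: E_s = (20/3)*t + (32/9)*s, E_t = (25/2)*t + (20/3)*s, F_s = (25/4)*t + (20/3)*s, F_t = (25/4)*s, G_s = (25/2)*s, G_t = 0
D = EG - F^2 = 1 + (25/4)*t^2 + (20/3)*s*t + (289/36)*s^2
expanded: Gamma^s_ss = (G E_s - 2F F_s + F E_t)/(2D), Gamma^s_st = (G E_t - F G_s)/(2D), Gamma^s_tt = (2G F_t - G G_s - F G_t)/(2D), Gamma^t_ss = (2E F_s - E E_t - F E_s)/(2D), Gamma^t_st = (E G_s - F E_t)/(2D), Gamma^t_tt = (E G_t - 2F F_t + F G_s)/(2D); substitute and cancel common factors


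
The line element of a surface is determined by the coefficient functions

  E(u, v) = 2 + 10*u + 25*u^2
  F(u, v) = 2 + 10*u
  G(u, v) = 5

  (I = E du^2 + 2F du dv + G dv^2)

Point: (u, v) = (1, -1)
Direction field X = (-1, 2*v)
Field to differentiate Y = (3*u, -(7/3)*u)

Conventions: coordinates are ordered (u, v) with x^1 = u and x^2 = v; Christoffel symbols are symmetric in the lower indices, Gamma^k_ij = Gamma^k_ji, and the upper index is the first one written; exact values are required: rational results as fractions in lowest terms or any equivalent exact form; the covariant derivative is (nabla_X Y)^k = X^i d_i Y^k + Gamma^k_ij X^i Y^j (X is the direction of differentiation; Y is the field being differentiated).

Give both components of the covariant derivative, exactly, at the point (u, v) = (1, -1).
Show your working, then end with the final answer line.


E = 37, F = 12, G = 5 at the point
E_u = 60, E_v = 0, F_u = 10, F_v = 0, G_u = 0, G_v = 0
EG - F^2 = 41;  g^inv = (1/41) * [[5, -12], [-12, 37]]
first-kind symbols [ij,l] = (1/2)(d_i g_jl + d_j g_il - d_l g_ij): [uu,u] = E_u/2 = 30, [uu,v] = F_u - E_v/2 = 10, [uv,u] = E_v/2 = 0, [uv,v] = G_u/2 = 0, [vv,u] = F_v - G_u/2 = 0, [vv,v] = G_v/2 = 0
Gamma^u_ij = (G*[ij,u] - F*[ij,v])/(EG - F^2), Gamma^v_ij = (E*[ij,v] - F*[ij,u])/(EG - F^2)
Gamma_uuu = 30/41, Gamma_uuv = 0, Gamma_uvv = 0, Gamma_vuu = 10/41, Gamma_vuv = 0, Gamma_vvv = 0
X = (-1, -2), Y = (3, -7/3) at the point

Answer: (nabla_X Y)^u = -213/41, (nabla_X Y)^v = 197/123


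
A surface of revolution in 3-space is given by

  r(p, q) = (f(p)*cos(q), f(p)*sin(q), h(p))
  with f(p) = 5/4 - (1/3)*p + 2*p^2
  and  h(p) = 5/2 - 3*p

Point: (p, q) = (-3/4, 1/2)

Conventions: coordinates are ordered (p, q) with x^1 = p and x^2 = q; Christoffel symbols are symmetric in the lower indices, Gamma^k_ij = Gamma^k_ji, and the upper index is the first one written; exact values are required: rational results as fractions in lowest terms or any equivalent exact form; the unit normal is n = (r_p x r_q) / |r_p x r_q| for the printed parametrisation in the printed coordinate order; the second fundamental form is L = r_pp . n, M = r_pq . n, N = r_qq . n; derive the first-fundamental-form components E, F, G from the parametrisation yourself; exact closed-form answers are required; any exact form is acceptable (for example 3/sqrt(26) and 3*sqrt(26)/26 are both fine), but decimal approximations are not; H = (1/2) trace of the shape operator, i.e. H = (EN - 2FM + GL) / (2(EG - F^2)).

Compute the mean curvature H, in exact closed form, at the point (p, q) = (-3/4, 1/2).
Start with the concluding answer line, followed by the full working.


Answer: H = -1038*sqrt(181)/229327

f = 21/8, f' = -10/3, f'' = 4, h' = -3, h'' = 0
E = 181/9, F = 0, G = 441/64; answer radicand W^2 = 181/9
unnormalised second-form numerators: l = 12, m = 0, n = -63/8; L = l/sqrt(181/9), and similarly M = m/sqrt(W^2), N = n/sqrt(W^2)
H = (E*n - 2*F*m + G*l) / (2*(EG - F^2)*sqrt(W^2)); E*n - 2*F*m + G*l = -1211/16, EG - F^2 = 8869/64, so H = (-346/1267)/sqrt(181/9)


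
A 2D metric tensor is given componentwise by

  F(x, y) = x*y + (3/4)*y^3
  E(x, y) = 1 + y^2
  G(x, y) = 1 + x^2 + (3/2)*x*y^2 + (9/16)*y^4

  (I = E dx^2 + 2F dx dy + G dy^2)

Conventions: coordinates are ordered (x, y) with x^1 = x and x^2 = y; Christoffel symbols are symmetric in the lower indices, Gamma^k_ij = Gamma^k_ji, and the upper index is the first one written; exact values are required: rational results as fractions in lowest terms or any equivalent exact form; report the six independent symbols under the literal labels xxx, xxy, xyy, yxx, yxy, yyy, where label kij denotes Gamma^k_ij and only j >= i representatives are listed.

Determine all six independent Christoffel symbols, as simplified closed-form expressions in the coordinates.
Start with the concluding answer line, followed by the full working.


Answer: Gamma_xxx = 0, Gamma_xxy = 16*y/(16*x^2 + 24*x*y^2 + 9*y^4 + 16*y^2 + 16), Gamma_xyy = 24*y^2/(16*x^2 + 24*x*y^2 + 9*y^4 + 16*y^2 + 16), Gamma_yxx = 0, Gamma_yxy = (16*x + 12*y^2)/(16*x^2 + 24*x*y^2 + 9*y^4 + 16*y^2 + 16), Gamma_yyy = (24*x*y + 18*y^3)/(16*x^2 + 24*x*y^2 + 9*y^4 + 16*y^2 + 16)

E = 1 + y^2; F = x*y + (3/4)*y^3; G = 1 + x^2 + (3/2)*x*y^2 + (9/16)*y^4
Gamma^k_ij = (1/2) g^{kl} (d_i g_jl + d_j g_il - d_l g_ij), with g^inv = (1/(EG-F^2)) [[G, -F], [-F, E]]
first partials: E_x = 0, E_y = 2*y, F_x = y, F_y = x + (9/4)*y^2, G_x = 2*x + (3/2)*y^2, G_y = 3*x*y + (9/4)*y^3
D = EG - F^2 = 1 + y^2 + x^2 + (3/2)*x*y^2 + (9/16)*y^4
expanded: Gamma^x_xx = (G E_x - 2F F_x + F E_y)/(2D), Gamma^x_xy = (G E_y - F G_x)/(2D), Gamma^x_yy = (2G F_y - G G_x - F G_y)/(2D), Gamma^y_xx = (2E F_x - E E_y - F E_x)/(2D), Gamma^y_xy = (E G_x - F E_y)/(2D), Gamma^y_yy = (E G_y - 2F F_y + F G_x)/(2D); substitute and cancel common factors


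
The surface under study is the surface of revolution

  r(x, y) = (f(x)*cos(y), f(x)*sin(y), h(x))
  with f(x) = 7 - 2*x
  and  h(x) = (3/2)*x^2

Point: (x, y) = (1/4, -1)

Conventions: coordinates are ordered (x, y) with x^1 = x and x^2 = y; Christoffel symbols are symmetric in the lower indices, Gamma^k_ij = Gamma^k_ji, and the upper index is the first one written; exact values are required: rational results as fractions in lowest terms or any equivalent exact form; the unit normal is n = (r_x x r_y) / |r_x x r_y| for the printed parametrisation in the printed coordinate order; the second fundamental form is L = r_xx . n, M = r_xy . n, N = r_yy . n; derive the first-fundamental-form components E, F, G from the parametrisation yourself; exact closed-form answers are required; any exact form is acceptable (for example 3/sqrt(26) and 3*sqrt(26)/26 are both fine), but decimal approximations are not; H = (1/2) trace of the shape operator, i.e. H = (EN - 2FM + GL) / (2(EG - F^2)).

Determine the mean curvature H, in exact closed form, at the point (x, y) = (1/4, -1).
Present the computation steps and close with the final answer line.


f = 13/2, f' = -2, f'' = 0, h' = 3/4, h'' = 3
E = 73/16, F = 0, G = 169/4; answer radicand W^2 = 73/16
unnormalised second-form numerators: l = -6, m = 0, n = 39/8; L = l/sqrt(73/16), and similarly M = m/sqrt(W^2), N = n/sqrt(W^2)
H = (E*n - 2*F*m + G*l) / (2*(EG - F^2)*sqrt(W^2)); E*n - 2*F*m + G*l = -29601/128, EG - F^2 = 12337/64, so H = (-2277/3796)/sqrt(73/16)

Answer: H = -2277*sqrt(73)/69277


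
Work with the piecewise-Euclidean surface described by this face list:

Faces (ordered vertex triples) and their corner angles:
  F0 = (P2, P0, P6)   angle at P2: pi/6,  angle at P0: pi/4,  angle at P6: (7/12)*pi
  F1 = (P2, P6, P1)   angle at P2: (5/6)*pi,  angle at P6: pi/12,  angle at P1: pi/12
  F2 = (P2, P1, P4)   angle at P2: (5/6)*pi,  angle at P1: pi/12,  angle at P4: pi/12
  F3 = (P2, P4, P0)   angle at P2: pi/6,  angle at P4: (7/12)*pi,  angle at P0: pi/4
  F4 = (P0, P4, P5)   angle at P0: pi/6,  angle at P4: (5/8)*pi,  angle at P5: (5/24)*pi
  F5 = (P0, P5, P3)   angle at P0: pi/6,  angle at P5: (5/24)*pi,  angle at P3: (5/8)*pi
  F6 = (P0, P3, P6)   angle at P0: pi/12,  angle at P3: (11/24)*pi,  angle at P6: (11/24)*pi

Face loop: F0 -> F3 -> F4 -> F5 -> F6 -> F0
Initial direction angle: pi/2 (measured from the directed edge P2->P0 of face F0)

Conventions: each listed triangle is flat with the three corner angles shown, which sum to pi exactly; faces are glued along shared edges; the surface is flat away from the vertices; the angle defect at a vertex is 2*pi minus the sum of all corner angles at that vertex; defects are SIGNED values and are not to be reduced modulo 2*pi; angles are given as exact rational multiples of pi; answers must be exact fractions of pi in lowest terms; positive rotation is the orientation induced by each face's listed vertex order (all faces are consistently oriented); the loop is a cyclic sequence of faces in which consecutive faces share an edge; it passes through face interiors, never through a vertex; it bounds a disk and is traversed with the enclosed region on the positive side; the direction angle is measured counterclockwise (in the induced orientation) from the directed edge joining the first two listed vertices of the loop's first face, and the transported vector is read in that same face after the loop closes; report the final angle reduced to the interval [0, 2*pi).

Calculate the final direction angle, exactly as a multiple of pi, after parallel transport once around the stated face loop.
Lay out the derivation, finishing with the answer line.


enclosed vertex P0: corner angles sum to (11/12)*pi, defect = 2*pi - (11/12)*pi = (13/12)*pi
the final direction is the initial angle plus the enclosed defects, taken mod 2*pi in the induced orientation
final angle = pi/2 + (13/12)*pi = (19/12)*pi (mod 2*pi)

Answer: final direction angle = (19/12)*pi


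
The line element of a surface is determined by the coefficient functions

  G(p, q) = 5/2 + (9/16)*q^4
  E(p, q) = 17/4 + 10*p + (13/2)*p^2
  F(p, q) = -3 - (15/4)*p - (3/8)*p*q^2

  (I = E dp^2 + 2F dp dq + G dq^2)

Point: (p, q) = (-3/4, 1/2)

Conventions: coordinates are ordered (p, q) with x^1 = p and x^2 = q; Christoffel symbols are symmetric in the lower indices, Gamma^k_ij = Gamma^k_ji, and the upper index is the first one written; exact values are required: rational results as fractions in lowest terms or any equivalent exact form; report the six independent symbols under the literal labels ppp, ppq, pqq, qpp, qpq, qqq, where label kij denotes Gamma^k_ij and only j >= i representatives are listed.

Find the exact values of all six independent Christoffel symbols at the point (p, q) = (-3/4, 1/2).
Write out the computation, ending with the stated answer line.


E = 13/32, F = -15/128, G = 649/256 at the point
E_p = 1/4, E_q = 0, F_p = -123/32, F_q = 9/32, G_p = 0, G_q = 9/32
EG - F^2 = 16649/16384;  g^inv = (16384/16649) * [[649/256, 15/128], [15/128, 13/32]]
first-kind symbols [ij,l] = (1/2)(d_i g_jl + d_j g_il - d_l g_ij): [pp,p] = E_p/2 = 1/8, [pp,q] = F_p - E_q/2 = -123/32, [pq,p] = E_q/2 = 0, [pq,q] = G_p/2 = 0, [qq,p] = F_q - G_p/2 = 9/32, [qq,q] = G_q/2 = 9/64
Gamma^p_ij = (G*[ij,p] - F*[ij,q])/(EG - F^2), Gamma^q_ij = (E*[ij,q] - F*[ij,p])/(EG - F^2)

Answer: Gamma_ppp = -2188/16649, Gamma_ppq = 0, Gamma_pqq = 11952/16649, Gamma_qpp = -25344/16649, Gamma_qpq = 0, Gamma_qqq = 1476/16649


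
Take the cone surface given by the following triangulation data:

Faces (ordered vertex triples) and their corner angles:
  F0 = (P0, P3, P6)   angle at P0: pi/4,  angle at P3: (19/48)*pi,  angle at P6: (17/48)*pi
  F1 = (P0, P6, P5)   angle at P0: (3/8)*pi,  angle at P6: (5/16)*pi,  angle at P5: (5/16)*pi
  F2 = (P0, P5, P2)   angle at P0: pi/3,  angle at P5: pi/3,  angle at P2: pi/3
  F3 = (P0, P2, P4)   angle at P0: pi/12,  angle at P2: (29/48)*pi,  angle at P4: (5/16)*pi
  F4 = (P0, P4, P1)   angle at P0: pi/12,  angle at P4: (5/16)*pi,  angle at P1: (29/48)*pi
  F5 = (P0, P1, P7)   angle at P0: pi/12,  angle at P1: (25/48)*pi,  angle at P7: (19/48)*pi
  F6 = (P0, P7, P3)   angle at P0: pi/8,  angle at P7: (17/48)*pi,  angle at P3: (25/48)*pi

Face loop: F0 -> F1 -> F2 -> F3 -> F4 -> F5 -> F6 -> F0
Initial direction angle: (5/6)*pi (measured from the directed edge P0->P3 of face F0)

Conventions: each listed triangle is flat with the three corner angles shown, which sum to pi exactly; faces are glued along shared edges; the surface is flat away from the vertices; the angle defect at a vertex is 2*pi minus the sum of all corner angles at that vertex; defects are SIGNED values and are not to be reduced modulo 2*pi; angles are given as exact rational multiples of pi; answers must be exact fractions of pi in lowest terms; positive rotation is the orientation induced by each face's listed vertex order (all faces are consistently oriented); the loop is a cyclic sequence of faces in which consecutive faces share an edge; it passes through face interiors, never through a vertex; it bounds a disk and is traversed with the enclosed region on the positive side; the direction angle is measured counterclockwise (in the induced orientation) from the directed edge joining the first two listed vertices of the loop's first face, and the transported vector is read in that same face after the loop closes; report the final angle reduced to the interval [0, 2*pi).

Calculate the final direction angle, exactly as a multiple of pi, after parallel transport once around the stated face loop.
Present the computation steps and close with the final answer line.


enclosed vertex P0: corner angles sum to (4/3)*pi, defect = 2*pi - (4/3)*pi = (2/3)*pi
final direction = starting direction + enclosed defect total, reduced mod 2*pi (induced orientation)
final angle = (5/6)*pi + (2/3)*pi = (3/2)*pi (mod 2*pi)

Answer: final direction angle = (3/2)*pi


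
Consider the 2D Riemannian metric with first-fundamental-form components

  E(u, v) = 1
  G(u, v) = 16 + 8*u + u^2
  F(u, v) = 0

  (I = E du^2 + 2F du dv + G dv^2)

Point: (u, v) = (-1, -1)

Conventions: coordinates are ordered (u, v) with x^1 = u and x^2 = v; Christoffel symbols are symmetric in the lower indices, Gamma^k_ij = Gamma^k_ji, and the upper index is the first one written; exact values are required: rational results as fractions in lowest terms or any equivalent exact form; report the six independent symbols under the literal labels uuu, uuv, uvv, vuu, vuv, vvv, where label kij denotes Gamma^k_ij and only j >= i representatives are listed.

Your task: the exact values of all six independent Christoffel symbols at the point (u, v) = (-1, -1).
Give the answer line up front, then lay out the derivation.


Answer: Gamma_uuu = 0, Gamma_uuv = 0, Gamma_uvv = -3, Gamma_vuu = 0, Gamma_vuv = 1/3, Gamma_vvv = 0

E = 1, F = 0, G = 9 at the point
E_u = 0, E_v = 0, F_u = 0, F_v = 0, G_u = 6, G_v = 0
EG - F^2 = 9;  g^inv = (1/9) * [[9, 0], [0, 1]]
first-kind symbols [ij,l] = (1/2)(d_i g_jl + d_j g_il - d_l g_ij): [uu,u] = E_u/2 = 0, [uu,v] = F_u - E_v/2 = 0, [uv,u] = E_v/2 = 0, [uv,v] = G_u/2 = 3, [vv,u] = F_v - G_u/2 = -3, [vv,v] = G_v/2 = 0
Gamma^u_ij = (G*[ij,u] - F*[ij,v])/(EG - F^2), Gamma^v_ij = (E*[ij,v] - F*[ij,u])/(EG - F^2)


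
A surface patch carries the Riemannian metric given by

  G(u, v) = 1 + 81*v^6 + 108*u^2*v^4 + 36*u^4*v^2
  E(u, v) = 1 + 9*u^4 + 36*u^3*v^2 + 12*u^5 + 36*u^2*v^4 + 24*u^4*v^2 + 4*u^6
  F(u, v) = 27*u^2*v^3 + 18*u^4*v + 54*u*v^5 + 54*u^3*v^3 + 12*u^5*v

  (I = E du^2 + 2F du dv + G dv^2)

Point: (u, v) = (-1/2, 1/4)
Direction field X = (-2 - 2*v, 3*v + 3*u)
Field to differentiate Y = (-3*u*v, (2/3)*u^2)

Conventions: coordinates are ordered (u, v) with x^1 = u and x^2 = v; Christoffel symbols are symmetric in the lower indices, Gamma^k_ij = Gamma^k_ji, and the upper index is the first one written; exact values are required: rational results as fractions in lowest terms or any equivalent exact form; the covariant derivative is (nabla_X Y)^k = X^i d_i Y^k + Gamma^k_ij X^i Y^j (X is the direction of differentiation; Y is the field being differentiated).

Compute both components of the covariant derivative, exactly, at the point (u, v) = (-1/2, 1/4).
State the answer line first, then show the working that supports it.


Answer: (nabla_X Y)^u = 5095/4468, (nabla_X Y)^v = 38716/16755

E = 281/256, F = 165/1024, G = 5185/4096 at the point
E_u = -45/64, E_v = -15/16, F_u = -537/512, F_v = 57/256, G_u = -99/64, G_v = 1683/512
EG - F^2 = 5585/4096;  g^inv = (4096/5585) * [[5185/4096, -165/1024], [-165/1024, 281/256]]
first-kind symbols [ij,l] = (1/2)(d_i g_jl + d_j g_il - d_l g_ij): [uu,u] = E_u/2 = -45/128, [uu,v] = F_u - E_v/2 = -297/512, [uv,u] = E_v/2 = -15/32, [uv,v] = G_u/2 = -99/128, [vv,u] = F_v - G_u/2 = 255/256, [vv,v] = G_v/2 = 1683/1024
Gamma^u_ij = (G*[ij,u] - F*[ij,v])/(EG - F^2), Gamma^v_ij = (E*[ij,v] - F*[ij,u])/(EG - F^2)
Gamma_uuu = -288/1117, Gamma_uuv = -384/1117, Gamma_uvv = 816/1117, Gamma_vuu = -2376/5585, Gamma_vuv = -3168/5585, Gamma_vvv = 6732/5585
X = (-5/2, -3/4), Y = (3/8, 1/6) at the point


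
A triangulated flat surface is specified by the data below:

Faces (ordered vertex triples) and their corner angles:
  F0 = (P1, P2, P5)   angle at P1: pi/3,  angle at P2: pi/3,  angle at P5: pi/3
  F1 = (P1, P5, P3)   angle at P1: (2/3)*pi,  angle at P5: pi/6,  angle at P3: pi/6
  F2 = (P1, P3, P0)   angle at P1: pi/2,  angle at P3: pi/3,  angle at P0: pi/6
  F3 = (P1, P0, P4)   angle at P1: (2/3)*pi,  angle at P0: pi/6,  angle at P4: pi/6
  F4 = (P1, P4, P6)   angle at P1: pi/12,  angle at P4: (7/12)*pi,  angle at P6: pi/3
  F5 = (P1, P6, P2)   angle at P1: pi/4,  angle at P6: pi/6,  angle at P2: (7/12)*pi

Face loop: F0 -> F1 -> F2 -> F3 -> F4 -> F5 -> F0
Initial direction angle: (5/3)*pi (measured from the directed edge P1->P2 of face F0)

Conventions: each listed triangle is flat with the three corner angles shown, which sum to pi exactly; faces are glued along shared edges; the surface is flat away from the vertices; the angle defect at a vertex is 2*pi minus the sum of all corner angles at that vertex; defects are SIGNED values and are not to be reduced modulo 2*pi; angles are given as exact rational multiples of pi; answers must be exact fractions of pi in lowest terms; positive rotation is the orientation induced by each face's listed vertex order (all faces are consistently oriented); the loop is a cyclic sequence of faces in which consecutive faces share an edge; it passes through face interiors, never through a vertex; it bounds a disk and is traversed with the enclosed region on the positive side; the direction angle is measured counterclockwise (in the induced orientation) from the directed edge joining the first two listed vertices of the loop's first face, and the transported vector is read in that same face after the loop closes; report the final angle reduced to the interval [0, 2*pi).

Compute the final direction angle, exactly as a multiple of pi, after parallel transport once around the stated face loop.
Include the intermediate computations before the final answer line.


enclosed vertex P1: corner angles sum to (5/2)*pi, defect = 2*pi - (5/2)*pi = -pi/2
adding the enclosed defects to the starting angle (mod 2*pi, induced orientation) gives the holonomy
final angle = (5/3)*pi - pi/2 = (7/6)*pi (mod 2*pi)

Answer: final direction angle = (7/6)*pi


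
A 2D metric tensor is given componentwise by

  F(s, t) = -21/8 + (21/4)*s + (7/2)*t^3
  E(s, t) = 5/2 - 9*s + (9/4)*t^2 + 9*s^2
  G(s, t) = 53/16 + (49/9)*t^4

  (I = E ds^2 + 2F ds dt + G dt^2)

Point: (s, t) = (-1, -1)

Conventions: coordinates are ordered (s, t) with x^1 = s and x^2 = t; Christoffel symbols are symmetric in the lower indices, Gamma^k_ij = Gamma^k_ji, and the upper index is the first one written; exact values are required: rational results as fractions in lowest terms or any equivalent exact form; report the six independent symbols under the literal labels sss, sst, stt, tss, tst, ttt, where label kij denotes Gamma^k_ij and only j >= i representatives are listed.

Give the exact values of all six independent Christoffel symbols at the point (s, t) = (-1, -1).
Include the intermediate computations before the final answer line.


E = 91/4, F = -91/8, G = 1261/144 at the point
E_s = -27, E_t = -9/2, F_s = 21/4, F_t = 21/2, G_s = 0, G_t = -196/9
EG - F^2 = 20111/288;  g^inv = (288/20111) * [[1261/144, 91/8], [91/8, 91/4]]
first-kind symbols [ij,l] = (1/2)(d_i g_jl + d_j g_il - d_l g_ij): [ss,s] = E_s/2 = -27/2, [ss,t] = F_s - E_t/2 = 15/2, [st,s] = E_t/2 = -9/4, [st,t] = G_s/2 = 0, [tt,s] = F_t - G_s/2 = 21/2, [tt,t] = G_t/2 = -98/9
Gamma^s_ij = (G*[ij,s] - F*[ij,t])/(EG - F^2), Gamma^t_ij = (E*[ij,t] - F*[ij,s])/(EG - F^2)

Answer: Gamma_sss = -729/1547, Gamma_sst = -873/3094, Gamma_stt = -101/221, Gamma_tss = 54/221, Gamma_tst = -81/221, Gamma_ttt = -406/221


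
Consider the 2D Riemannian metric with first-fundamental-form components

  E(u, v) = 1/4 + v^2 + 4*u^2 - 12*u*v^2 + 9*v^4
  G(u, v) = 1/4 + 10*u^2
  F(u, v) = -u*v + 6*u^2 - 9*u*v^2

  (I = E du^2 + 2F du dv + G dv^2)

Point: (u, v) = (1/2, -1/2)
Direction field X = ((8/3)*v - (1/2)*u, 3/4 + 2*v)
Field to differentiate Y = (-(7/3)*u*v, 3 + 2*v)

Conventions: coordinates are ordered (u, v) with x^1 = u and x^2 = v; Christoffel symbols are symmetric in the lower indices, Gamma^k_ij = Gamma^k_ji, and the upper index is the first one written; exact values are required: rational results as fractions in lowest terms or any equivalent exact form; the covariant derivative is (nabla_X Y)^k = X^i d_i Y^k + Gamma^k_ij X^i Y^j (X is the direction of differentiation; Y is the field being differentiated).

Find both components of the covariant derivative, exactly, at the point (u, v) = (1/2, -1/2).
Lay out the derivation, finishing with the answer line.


E = 9/16, F = 5/8, G = 11/4 at the point
E_u = 1, E_v = 1/2, F_u = 17/4, F_v = 4, G_u = 10, G_v = 0
EG - F^2 = 37/32;  g^inv = (32/37) * [[11/4, -5/8], [-5/8, 9/16]]
first-kind symbols [ij,l] = (1/2)(d_i g_jl + d_j g_il - d_l g_ij): [uu,u] = E_u/2 = 1/2, [uu,v] = F_u - E_v/2 = 4, [uv,u] = E_v/2 = 1/4, [uv,v] = G_u/2 = 5, [vv,u] = F_v - G_u/2 = -1, [vv,v] = G_v/2 = 0
Gamma^u_ij = (G*[ij,u] - F*[ij,v])/(EG - F^2), Gamma^v_ij = (E*[ij,v] - F*[ij,u])/(EG - F^2)
Gamma_uuu = -36/37, Gamma_uuv = -78/37, Gamma_uvv = -88/37, Gamma_vuu = 62/37, Gamma_vuv = 85/37, Gamma_vvv = 20/37
X = (-19/12, -1/4), Y = (7/12, 2) at the point

Answer: (nabla_X Y)^u = 20021/2664, (nabla_X Y)^v = -52895/5328


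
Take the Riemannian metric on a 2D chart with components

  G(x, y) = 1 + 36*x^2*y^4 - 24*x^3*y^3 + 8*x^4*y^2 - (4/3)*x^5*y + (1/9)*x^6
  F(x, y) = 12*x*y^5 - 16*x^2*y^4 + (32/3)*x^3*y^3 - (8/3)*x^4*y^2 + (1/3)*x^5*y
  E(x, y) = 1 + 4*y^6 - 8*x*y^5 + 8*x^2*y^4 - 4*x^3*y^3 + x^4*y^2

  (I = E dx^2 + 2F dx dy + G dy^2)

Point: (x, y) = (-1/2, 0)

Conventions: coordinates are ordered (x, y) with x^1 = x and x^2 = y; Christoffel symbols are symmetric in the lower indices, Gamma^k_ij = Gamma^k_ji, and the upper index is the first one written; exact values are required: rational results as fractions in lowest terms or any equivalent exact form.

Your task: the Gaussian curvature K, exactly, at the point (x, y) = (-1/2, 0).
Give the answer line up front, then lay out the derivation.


Answer: K = -20736/332929

E = 1, F = 0, G = 577/576, EG - F^2 = 577/576 at the point
E_x = 0, E_y = 0, F_x = 0, F_y = -1/96, G_x = -1/48, G_y = 1/24
E_yy = 1/8, F_xy = 5/48, G_xx = 5/24
Using the Brioschi determinant formula for K from the metric derivatives:
M1 = [[-E_yy/2 + F_xy - G_xx/2, E_x/2, F_x - E_y/2], [F_y - G_x/2, E, F], [G_y/2, F, G]] = [[-1/16, 0, 0], [0, 1, 0], [1/48, 0, 577/576]]; det M1 = -577/9216
M2 = [[0, E_y/2, G_x/2], [E_y/2, E, F], [G_x/2, F, G]] = [[0, 0, -1/96], [0, 1, 0], [-1/96, 0, 577/576]]; det M2 = -1/9216
det M1 - det M2 = -1/16; K = -1/16 / (577/576)^2 = -20736/332929


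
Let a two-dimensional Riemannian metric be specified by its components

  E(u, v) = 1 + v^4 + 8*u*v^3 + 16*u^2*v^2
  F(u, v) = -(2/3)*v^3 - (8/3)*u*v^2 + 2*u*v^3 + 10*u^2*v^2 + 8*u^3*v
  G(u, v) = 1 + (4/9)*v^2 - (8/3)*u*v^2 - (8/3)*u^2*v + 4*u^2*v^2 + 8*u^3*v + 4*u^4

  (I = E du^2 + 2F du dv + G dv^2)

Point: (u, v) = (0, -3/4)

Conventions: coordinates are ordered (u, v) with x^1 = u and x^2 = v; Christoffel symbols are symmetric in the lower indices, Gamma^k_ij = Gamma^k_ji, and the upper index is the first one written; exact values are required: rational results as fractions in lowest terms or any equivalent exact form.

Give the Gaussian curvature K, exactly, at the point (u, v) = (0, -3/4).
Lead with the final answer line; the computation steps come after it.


Answer: K = -16384/160801

E = 337/256, F = 9/32, G = 5/4, EG - F^2 = 401/256 at the point
E_u = -27/8, E_v = -27/16, F_u = -75/32, F_v = -9/8, G_u = -3/2, G_v = -2/3
E_vv = 27/4, F_uv = 59/8, G_uu = 17/2
Using the Brioschi determinant formula for K from the metric derivatives:
M1 = [[-E_vv/2 + F_uv - G_uu/2, E_u/2, F_u - E_v/2], [F_v - G_u/2, E, F], [G_v/2, F, G]] = [[-1/4, -27/16, -3/2], [-3/8, 337/256, 9/32], [-1/3, 9/32, 5/4]]; det M1 = -1561/1024
M2 = [[0, E_v/2, G_u/2], [E_v/2, E, F], [G_u/2, F, G]] = [[0, -27/32, -3/4], [-27/32, 337/256, 9/32], [-3/4, 9/32, 5/4]]; det M2 = -1305/1024
det M1 - det M2 = -1/4; K = -1/4 / (401/256)^2 = -16384/160801


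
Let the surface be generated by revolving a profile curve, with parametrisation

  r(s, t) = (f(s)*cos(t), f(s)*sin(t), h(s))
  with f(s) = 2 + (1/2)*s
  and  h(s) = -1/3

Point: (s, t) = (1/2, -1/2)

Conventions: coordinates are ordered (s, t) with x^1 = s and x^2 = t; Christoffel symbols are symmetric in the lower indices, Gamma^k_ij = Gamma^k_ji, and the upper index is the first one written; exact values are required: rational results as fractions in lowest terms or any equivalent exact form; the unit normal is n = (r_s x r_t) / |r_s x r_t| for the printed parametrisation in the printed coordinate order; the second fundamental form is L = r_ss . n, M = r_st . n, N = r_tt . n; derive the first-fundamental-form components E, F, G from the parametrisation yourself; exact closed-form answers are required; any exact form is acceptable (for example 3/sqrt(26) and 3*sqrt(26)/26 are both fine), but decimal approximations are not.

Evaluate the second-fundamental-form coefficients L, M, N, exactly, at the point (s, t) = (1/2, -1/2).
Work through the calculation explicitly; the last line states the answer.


f = 9/4, f' = 1/2, f'' = 0, h' = 0, h'' = 0
E = 1/4, F = 0, G = 81/16; answer radicand W^2 = 1/4
unnormalised second-form numerators: l = 0, m = 0, n = 0; L = l/sqrt(1/4), and similarly M = m/sqrt(W^2), N = n/sqrt(W^2)

Answer: L = 0, M = 0, N = 0


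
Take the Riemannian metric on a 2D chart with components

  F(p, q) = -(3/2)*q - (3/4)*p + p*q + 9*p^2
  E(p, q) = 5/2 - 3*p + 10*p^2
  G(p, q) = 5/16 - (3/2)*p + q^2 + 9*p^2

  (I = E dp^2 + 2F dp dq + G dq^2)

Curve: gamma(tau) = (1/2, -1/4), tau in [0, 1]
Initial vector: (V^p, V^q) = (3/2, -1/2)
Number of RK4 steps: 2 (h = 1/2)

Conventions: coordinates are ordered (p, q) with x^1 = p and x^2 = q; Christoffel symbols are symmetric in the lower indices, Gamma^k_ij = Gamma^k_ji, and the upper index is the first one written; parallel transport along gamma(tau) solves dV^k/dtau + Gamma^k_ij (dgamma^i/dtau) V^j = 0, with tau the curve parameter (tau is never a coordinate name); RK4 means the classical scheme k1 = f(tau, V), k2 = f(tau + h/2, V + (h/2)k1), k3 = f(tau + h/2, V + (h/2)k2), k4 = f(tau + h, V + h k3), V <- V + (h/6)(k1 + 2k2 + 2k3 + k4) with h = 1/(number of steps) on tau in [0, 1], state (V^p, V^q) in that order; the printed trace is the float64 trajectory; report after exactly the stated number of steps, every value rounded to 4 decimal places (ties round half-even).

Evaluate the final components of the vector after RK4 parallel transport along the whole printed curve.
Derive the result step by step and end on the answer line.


gamma'(tau) = (0, 0); f(tau, V)^k = -Gamma^k_ij(gamma(tau)) gamma'^i(tau) V^j; h = 1/2; intermediate values shown to 6 dp
curve data and Christoffel symbols at the stage parameters:
  tau = 0.000000: gamma = (0.500000, -0.250000), gamma' = (0.000000, 0.000000); Gamma_ppp = -5.099237, Gamma_ppq = -3.893130, Gamma_pqq = -4.091603, Gamma_qpp = 10.045802, Gamma_qpq = 6.412214, Gamma_qqq = 4.503817
  tau = 0.250000: gamma = (0.500000, -0.250000), gamma' = (0.000000, 0.000000); Gamma_ppp = -5.099237, Gamma_ppq = -3.893130, Gamma_pqq = -4.091603, Gamma_qpp = 10.045802, Gamma_qpq = 6.412214, Gamma_qqq = 4.503817
  tau = 0.500000: gamma = (0.500000, -0.250000), gamma' = (0.000000, 0.000000); Gamma_ppp = -5.099237, Gamma_ppq = -3.893130, Gamma_pqq = -4.091603, Gamma_qpp = 10.045802, Gamma_qpq = 6.412214, Gamma_qqq = 4.503817
  tau = 0.750000: gamma = (0.500000, -0.250000), gamma' = (0.000000, 0.000000); Gamma_ppp = -5.099237, Gamma_ppq = -3.893130, Gamma_pqq = -4.091603, Gamma_qpp = 10.045802, Gamma_qpq = 6.412214, Gamma_qqq = 4.503817
  tau = 1.000000: gamma = (0.500000, -0.250000), gamma' = (0.000000, 0.000000); Gamma_ppp = -5.099237, Gamma_ppq = -3.893130, Gamma_pqq = -4.091603, Gamma_qpp = 10.045802, Gamma_qpq = 6.412214, Gamma_qqq = 4.503817
step 0: V^p = 1.5000, V^q = -0.5000
step 1: k1 = (0.000000, 0.000000), k2 = (0.000000, 0.000000), k3 = (0.000000, 0.000000), k4 = (0.000000, 0.000000); V <- V + (h/6)(k1 + 2k2 + 2k3 + k4): V^p = 1.5000, V^q = -0.5000
step 2: k1 = (0.000000, 0.000000), k2 = (0.000000, 0.000000), k3 = (0.000000, 0.000000), k4 = (0.000000, 0.000000); V <- V + (h/6)(k1 + 2k2 + 2k3 + k4): V^p = 1.5000, V^q = -0.5000

Answer: V^p = 1.5000, V^q = -0.5000
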